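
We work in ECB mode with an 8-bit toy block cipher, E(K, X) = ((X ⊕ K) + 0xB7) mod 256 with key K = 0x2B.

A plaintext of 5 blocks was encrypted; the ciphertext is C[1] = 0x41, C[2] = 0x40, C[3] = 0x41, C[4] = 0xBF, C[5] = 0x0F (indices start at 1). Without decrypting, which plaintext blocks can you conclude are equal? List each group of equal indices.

ECB encrypts each block independently with the same key, so equal ciphertext blocks imply equal plaintext blocks.
C[1] = C[3] = 0x41, so P[1] = P[3].

P[1] = P[3]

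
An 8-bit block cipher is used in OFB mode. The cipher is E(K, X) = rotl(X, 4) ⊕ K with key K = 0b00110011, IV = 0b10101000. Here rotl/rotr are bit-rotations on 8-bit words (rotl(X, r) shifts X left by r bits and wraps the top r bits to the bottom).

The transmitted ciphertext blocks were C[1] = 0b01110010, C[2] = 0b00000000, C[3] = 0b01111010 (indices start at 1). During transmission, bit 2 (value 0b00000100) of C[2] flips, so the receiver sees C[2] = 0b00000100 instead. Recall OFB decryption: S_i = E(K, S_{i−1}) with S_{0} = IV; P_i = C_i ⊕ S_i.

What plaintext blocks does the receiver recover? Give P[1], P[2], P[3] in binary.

Only C[2] changed, to 0b00000100. In OFB, a change in C_i flips the same bit in P_i only; the keystream is unaffected. Decrypting the received ciphertext:
P[1]: S = E(K, 0b10101000) = 0b10111001; 0b01110010 ⊕ 0b10111001 = 0b11001011.
P[2]: S = E(K, 0b10111001) = 0b10101000; 0b00000100 ⊕ 0b10101000 = 0b10101100.
P[3]: S = E(K, 0b10101000) = 0b10111001; 0b01111010 ⊕ 0b10111001 = 0b11000011.
Blocks that differ from the original plaintext: P[2].

P[1] = 0b11001011, P[2] = 0b10101100, P[3] = 0b11000011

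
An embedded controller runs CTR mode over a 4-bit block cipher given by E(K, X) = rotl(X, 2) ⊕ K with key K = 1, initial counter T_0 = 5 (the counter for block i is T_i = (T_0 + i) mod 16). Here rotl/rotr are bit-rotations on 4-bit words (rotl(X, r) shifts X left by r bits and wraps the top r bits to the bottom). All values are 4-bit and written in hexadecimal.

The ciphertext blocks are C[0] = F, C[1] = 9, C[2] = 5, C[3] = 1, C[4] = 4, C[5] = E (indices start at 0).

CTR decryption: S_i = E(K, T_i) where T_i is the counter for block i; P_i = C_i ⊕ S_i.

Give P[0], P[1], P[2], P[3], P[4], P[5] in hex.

P[0] = B, P[1] = 1, P[2] = 9, P[3] = 2, P[4] = 3, P[5] = 5

P[0]: T = 5, S = E(K, T) = 4; F ⊕ 4 = B.
P[1]: T = 6, S = E(K, T) = 8; 9 ⊕ 8 = 1.
P[2]: T = 7, S = E(K, T) = C; 5 ⊕ C = 9.
P[3]: T = 8, S = E(K, T) = 3; 1 ⊕ 3 = 2.
P[4]: T = 9, S = E(K, T) = 7; 4 ⊕ 7 = 3.
P[5]: T = A, S = E(K, T) = B; E ⊕ B = 5.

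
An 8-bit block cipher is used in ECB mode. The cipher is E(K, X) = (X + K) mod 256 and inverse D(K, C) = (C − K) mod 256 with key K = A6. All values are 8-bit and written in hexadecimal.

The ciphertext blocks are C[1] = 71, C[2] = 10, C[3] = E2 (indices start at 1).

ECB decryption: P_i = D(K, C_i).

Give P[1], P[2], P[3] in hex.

P[1]: D(K, 71) = CB.
P[2]: D(K, 10) = 6A.
P[3]: D(K, E2) = 3C.

P[1] = CB, P[2] = 6A, P[3] = 3C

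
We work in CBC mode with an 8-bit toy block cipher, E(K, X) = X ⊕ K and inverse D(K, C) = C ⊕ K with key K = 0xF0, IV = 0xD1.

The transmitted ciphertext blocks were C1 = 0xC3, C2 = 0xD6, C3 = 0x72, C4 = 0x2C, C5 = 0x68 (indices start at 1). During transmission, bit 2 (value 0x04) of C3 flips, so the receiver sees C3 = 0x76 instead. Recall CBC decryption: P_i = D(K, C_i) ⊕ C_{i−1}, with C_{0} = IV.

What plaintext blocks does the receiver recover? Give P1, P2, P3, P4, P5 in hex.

P1 = 0xE2, P2 = 0xE5, P3 = 0x50, P4 = 0xAA, P5 = 0xB4

Only C3 changed, to 0x76. In CBC, a change in C_i garbles P_i and flips the same bit in P_{i+1}. Decrypting the received ciphertext:
P1: D(K, 0xC3) = 0x33; 0x33 ⊕ 0xD1 = 0xE2.
P2: D(K, 0xD6) = 0x26; 0x26 ⊕ 0xC3 = 0xE5.
P3: D(K, 0x76) = 0x86; 0x86 ⊕ 0xD6 = 0x50.
P4: D(K, 0x2C) = 0xDC; 0xDC ⊕ 0x76 = 0xAA.
P5: D(K, 0x68) = 0x98; 0x98 ⊕ 0x2C = 0xB4.
Blocks that differ from the original plaintext: P3, P4.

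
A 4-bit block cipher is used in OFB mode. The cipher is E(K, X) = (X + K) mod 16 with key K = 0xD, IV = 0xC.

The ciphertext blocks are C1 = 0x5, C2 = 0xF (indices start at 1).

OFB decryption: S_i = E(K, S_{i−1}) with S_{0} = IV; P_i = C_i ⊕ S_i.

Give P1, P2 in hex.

P1: S = E(K, 0xC) = 0x9; 0x5 ⊕ 0x9 = 0xC.
P2: S = E(K, 0x9) = 0x6; 0xF ⊕ 0x6 = 0x9.

P1 = 0xC, P2 = 0x9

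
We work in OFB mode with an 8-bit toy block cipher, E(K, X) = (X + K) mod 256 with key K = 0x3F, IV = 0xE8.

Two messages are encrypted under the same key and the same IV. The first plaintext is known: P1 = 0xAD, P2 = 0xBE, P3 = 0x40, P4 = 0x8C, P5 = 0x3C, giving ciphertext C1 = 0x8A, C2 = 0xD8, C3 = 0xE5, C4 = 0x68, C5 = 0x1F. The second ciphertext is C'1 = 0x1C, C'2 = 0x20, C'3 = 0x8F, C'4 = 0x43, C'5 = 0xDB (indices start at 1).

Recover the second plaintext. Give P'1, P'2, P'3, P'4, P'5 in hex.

P'1 = 0x3B, P'2 = 0x46, P'3 = 0x2A, P'4 = 0xA7, P'5 = 0xF8

In OFB with a reused IV, both messages share the same keystream S_i, so C_i ⊕ C'_i = P_i ⊕ P'_i and thus P'_i = P_i ⊕ C_i ⊕ C'_i.
P'1: 0xAD ⊕ 0x8A ⊕ 0x1C = 0x3B.
P'2: 0xBE ⊕ 0xD8 ⊕ 0x20 = 0x46.
P'3: 0x40 ⊕ 0xE5 ⊕ 0x8F = 0x2A.
P'4: 0x8C ⊕ 0x68 ⊕ 0x43 = 0xA7.
P'5: 0x3C ⊕ 0x1F ⊕ 0xDB = 0xF8.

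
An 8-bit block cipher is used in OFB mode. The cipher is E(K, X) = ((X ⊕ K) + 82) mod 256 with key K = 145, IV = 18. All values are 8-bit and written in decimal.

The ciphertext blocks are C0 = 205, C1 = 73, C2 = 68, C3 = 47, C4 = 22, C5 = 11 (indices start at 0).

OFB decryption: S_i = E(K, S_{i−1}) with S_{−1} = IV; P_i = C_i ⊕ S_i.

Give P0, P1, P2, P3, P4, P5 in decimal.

P0: S = E(K, 18) = 213; 205 ⊕ 213 = 24.
P1: S = E(K, 213) = 150; 73 ⊕ 150 = 223.
P2: S = E(K, 150) = 89; 68 ⊕ 89 = 29.
P3: S = E(K, 89) = 26; 47 ⊕ 26 = 53.
P4: S = E(K, 26) = 221; 22 ⊕ 221 = 203.
P5: S = E(K, 221) = 158; 11 ⊕ 158 = 149.

P0 = 24, P1 = 223, P2 = 29, P3 = 53, P4 = 203, P5 = 149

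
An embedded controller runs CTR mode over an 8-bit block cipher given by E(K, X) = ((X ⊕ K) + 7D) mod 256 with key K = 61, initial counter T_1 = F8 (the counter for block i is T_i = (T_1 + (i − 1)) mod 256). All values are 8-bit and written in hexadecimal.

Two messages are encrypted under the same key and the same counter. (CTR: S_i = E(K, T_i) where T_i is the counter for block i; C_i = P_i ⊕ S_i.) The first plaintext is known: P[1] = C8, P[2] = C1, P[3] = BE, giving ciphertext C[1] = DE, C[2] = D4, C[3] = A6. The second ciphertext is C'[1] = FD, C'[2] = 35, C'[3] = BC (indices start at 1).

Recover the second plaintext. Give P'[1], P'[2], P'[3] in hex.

P'[1] = EB, P'[2] = 20, P'[3] = A4

In CTR with a reused counter, both messages share the same keystream S_i, so C_i ⊕ C'_i = P_i ⊕ P'_i and thus P'_i = P_i ⊕ C_i ⊕ C'_i.
P'[1]: C8 ⊕ DE ⊕ FD = EB.
P'[2]: C1 ⊕ D4 ⊕ 35 = 20.
P'[3]: BE ⊕ A6 ⊕ BC = A4.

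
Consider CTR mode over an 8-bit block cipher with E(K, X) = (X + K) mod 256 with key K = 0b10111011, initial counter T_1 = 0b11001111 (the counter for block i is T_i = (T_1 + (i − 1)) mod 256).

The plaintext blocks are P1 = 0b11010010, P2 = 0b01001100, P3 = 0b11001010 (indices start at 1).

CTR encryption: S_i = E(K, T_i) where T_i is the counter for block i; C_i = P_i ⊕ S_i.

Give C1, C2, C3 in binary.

C1 = 0b01011000, C2 = 0b11000111, C3 = 0b01000110

C1: T = 0b11001111, S = E(K, T) = 0b10001010; 0b11010010 ⊕ 0b10001010 = 0b01011000.
C2: T = 0b11010000, S = E(K, T) = 0b10001011; 0b01001100 ⊕ 0b10001011 = 0b11000111.
C3: T = 0b11010001, S = E(K, T) = 0b10001100; 0b11001010 ⊕ 0b10001100 = 0b01000110.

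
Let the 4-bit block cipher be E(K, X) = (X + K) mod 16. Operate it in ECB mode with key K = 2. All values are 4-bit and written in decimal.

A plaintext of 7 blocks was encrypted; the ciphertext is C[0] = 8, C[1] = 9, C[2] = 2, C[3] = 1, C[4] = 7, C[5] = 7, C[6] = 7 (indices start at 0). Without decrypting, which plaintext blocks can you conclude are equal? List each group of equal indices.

P[4] = P[5] = P[6]

ECB encrypts each block independently with the same key, so equal ciphertext blocks imply equal plaintext blocks.
C[4] = C[5] = C[6] = 7, so P[4] = P[5] = P[6].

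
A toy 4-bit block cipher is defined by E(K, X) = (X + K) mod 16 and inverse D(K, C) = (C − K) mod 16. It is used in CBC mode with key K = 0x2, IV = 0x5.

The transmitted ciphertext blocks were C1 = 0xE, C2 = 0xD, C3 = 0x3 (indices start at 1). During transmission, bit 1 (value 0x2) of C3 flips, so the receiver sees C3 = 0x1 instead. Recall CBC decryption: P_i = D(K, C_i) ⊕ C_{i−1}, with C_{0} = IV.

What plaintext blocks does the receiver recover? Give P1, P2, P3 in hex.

Only C3 changed, to 0x1. In CBC, a change in C_i garbles P_i and flips the same bit in P_{i+1}. Decrypting the received ciphertext:
P1: D(K, 0xE) = 0xC; 0xC ⊕ 0x5 = 0x9.
P2: D(K, 0xD) = 0xB; 0xB ⊕ 0xE = 0x5.
P3: D(K, 0x1) = 0xF; 0xF ⊕ 0xD = 0x2.
Blocks that differ from the original plaintext: P3.

P1 = 0x9, P2 = 0x5, P3 = 0x2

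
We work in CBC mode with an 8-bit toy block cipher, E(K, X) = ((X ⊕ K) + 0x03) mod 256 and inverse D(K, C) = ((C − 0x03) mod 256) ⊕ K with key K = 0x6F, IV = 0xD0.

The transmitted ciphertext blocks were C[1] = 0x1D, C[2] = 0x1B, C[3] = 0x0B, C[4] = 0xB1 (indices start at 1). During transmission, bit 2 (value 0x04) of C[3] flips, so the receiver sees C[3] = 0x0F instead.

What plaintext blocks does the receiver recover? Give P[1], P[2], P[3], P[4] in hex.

P[1] = 0xA5, P[2] = 0x6A, P[3] = 0x78, P[4] = 0xCE

CBC decryption: P_i = D(K, C_i) ⊕ C_{i−1}, with C_{0} = IV.
Only C[3] changed, to 0x0F. In CBC, a change in C_i garbles P_i and flips the same bit in P_{i+1}. Decrypting the received ciphertext:
P[1]: D(K, 0x1D) = 0x75; 0x75 ⊕ 0xD0 = 0xA5.
P[2]: D(K, 0x1B) = 0x77; 0x77 ⊕ 0x1D = 0x6A.
P[3]: D(K, 0x0F) = 0x63; 0x63 ⊕ 0x1B = 0x78.
P[4]: D(K, 0xB1) = 0xC1; 0xC1 ⊕ 0x0F = 0xCE.
Blocks that differ from the original plaintext: P[3], P[4].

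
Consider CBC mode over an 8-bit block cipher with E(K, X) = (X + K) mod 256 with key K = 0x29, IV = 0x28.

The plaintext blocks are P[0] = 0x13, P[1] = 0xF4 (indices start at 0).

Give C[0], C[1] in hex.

C[0] = 0x64, C[1] = 0xB9

CBC encryption: C_i = E(K, P_i ⊕ C_{i−1}), with C_{−1} = IV.
C[0]: P[0] ⊕ 0x28 = 0x3B; E(K, 0x3B) = 0x64.
C[1]: P[1] ⊕ 0x64 = 0x90; E(K, 0x90) = 0xB9.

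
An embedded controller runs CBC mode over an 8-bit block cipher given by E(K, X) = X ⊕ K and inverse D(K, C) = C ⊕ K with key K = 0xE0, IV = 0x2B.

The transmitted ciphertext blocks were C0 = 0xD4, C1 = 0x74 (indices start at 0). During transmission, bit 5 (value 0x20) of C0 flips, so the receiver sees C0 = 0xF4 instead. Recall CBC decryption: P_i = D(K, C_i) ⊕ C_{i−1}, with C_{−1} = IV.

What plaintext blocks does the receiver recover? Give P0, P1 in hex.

Only C0 changed, to 0xF4. In CBC, a change in C_i garbles P_i and flips the same bit in P_{i+1}. Decrypting the received ciphertext:
P0: D(K, 0xF4) = 0x14; 0x14 ⊕ 0x2B = 0x3F.
P1: D(K, 0x74) = 0x94; 0x94 ⊕ 0xF4 = 0x60.
Blocks that differ from the original plaintext: P0, P1.

P0 = 0x3F, P1 = 0x60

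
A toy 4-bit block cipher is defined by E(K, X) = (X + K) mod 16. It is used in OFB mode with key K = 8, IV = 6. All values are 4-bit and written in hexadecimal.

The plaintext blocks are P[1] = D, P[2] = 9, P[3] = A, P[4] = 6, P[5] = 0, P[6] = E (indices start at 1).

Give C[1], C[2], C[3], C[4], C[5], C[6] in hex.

C[1] = 3, C[2] = F, C[3] = 4, C[4] = 0, C[5] = E, C[6] = 8

OFB encryption: S_i = E(K, S_{i−1}) with S_{0} = IV; C_i = P_i ⊕ S_i.
C[1]: S = E(K, 6) = E; D ⊕ E = 3.
C[2]: S = E(K, E) = 6; 9 ⊕ 6 = F.
C[3]: S = E(K, 6) = E; A ⊕ E = 4.
C[4]: S = E(K, E) = 6; 6 ⊕ 6 = 0.
C[5]: S = E(K, 6) = E; 0 ⊕ E = E.
C[6]: S = E(K, E) = 6; E ⊕ 6 = 8.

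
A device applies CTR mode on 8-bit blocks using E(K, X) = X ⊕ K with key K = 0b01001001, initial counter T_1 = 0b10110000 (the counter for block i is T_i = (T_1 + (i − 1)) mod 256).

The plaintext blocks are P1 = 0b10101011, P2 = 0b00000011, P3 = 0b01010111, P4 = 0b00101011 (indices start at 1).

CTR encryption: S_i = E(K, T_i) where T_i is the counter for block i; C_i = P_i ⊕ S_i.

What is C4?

C1: T = 0b10110000, S = E(K, T) = 0b11111001; 0b10101011 ⊕ 0b11111001 = 0b01010010.
C2: T = 0b10110001, S = E(K, T) = 0b11111000; 0b00000011 ⊕ 0b11111000 = 0b11111011.
C3: T = 0b10110010, S = E(K, T) = 0b11111011; 0b01010111 ⊕ 0b11111011 = 0b10101100.
C4: T = 0b10110011, S = E(K, T) = 0b11111010; 0b00101011 ⊕ 0b11111010 = 0b11010001.

C4 = 0b11010001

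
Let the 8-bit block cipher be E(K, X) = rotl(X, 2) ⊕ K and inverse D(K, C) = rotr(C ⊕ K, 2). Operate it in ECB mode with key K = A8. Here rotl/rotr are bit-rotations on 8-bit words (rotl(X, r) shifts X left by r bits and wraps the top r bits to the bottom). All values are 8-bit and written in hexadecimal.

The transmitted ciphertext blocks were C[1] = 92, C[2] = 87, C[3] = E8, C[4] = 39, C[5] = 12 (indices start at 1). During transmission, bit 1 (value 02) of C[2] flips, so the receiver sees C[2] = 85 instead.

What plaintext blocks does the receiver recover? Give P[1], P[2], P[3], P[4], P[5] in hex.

ECB decryption: P_i = D(K, C_i).
Only C[2] changed, to 85. In ECB, a change in C_i affects only P_i. Decrypting the received ciphertext:
P[1]: D(K, 92) = 8E.
P[2]: D(K, 85) = 4B.
P[3]: D(K, E8) = 10.
P[4]: D(K, 39) = 64.
P[5]: D(K, 12) = AE.
Blocks that differ from the original plaintext: P[2].

P[1] = 8E, P[2] = 4B, P[3] = 10, P[4] = 64, P[5] = AE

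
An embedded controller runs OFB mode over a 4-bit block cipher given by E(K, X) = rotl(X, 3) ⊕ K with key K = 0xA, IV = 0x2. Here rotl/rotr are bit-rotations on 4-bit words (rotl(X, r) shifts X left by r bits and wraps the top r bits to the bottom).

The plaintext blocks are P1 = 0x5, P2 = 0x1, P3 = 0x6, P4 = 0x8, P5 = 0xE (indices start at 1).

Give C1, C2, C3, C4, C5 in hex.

OFB encryption: S_i = E(K, S_{i−1}) with S_{0} = IV; C_i = P_i ⊕ S_i.
C1: S = E(K, 0x2) = 0xB; 0x5 ⊕ 0xB = 0xE.
C2: S = E(K, 0xB) = 0x7; 0x1 ⊕ 0x7 = 0x6.
C3: S = E(K, 0x7) = 0x1; 0x6 ⊕ 0x1 = 0x7.
C4: S = E(K, 0x1) = 0x2; 0x8 ⊕ 0x2 = 0xA.
C5: S = E(K, 0x2) = 0xB; 0xE ⊕ 0xB = 0x5.

C1 = 0xE, C2 = 0x6, C3 = 0x7, C4 = 0xA, C5 = 0x5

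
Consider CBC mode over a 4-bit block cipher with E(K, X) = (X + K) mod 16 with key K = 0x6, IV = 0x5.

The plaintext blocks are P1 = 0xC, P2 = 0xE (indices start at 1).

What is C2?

CBC encryption: C_i = E(K, P_i ⊕ C_{i−1}), with C_{0} = IV.
C1: P1 ⊕ 0x5 = 0x9; E(K, 0x9) = 0xF.
C2: P2 ⊕ 0xF = 0x1; E(K, 0x1) = 0x7.

C2 = 0x7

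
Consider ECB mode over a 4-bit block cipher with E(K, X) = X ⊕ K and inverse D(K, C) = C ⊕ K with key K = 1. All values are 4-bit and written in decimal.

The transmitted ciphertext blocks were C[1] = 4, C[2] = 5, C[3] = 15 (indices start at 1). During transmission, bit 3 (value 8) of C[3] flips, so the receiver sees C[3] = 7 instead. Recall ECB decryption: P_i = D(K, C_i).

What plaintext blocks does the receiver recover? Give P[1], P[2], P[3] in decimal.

P[1] = 5, P[2] = 4, P[3] = 6

Only C[3] changed, to 7. In ECB, a change in C_i affects only P_i. Decrypting the received ciphertext:
P[1]: D(K, 4) = 5.
P[2]: D(K, 5) = 4.
P[3]: D(K, 7) = 6.
Blocks that differ from the original plaintext: P[3].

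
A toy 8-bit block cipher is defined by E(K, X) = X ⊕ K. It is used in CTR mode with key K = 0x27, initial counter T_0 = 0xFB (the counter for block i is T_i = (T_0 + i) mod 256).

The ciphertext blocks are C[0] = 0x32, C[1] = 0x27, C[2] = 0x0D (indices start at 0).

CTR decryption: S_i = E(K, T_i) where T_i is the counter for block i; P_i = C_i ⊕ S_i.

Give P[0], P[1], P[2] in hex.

P[0]: T = 0xFB, S = E(K, T) = 0xDC; 0x32 ⊕ 0xDC = 0xEE.
P[1]: T = 0xFC, S = E(K, T) = 0xDB; 0x27 ⊕ 0xDB = 0xFC.
P[2]: T = 0xFD, S = E(K, T) = 0xDA; 0x0D ⊕ 0xDA = 0xD7.

P[0] = 0xEE, P[1] = 0xFC, P[2] = 0xD7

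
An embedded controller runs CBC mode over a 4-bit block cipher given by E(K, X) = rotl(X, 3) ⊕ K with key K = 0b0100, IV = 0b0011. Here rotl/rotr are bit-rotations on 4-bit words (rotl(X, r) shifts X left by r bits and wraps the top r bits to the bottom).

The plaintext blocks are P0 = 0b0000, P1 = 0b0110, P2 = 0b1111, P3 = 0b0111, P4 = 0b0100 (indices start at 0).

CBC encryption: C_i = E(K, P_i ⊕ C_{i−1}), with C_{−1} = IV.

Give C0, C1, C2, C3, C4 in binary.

C0: P0 ⊕ 0b0011 = 0b0011; E(K, 0b0011) = 0b1101.
C1: P1 ⊕ 0b1101 = 0b1011; E(K, 0b1011) = 0b1001.
C2: P2 ⊕ 0b1001 = 0b0110; E(K, 0b0110) = 0b0111.
C3: P3 ⊕ 0b0111 = 0b0000; E(K, 0b0000) = 0b0100.
C4: P4 ⊕ 0b0100 = 0b0000; E(K, 0b0000) = 0b0100.

C0 = 0b1101, C1 = 0b1001, C2 = 0b0111, C3 = 0b0100, C4 = 0b0100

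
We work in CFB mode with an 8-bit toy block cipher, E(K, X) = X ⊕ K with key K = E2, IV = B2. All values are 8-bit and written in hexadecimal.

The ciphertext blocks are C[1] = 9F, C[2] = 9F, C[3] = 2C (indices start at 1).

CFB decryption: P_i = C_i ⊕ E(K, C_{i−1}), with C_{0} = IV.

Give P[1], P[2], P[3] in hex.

P[1]: E(K, B2) = 50; 9F ⊕ 50 = CF.
P[2]: E(K, 9F) = 7D; 9F ⊕ 7D = E2.
P[3]: E(K, 9F) = 7D; 2C ⊕ 7D = 51.

P[1] = CF, P[2] = E2, P[3] = 51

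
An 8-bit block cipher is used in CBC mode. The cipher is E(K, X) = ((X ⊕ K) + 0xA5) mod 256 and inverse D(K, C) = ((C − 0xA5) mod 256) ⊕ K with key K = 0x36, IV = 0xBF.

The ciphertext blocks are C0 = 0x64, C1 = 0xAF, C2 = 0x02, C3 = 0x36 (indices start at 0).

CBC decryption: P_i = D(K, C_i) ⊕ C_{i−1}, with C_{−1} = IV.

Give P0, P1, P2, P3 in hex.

P0 = 0x36, P1 = 0x58, P2 = 0xC4, P3 = 0xA5

P0: D(K, 0x64) = 0x89; 0x89 ⊕ 0xBF = 0x36.
P1: D(K, 0xAF) = 0x3C; 0x3C ⊕ 0x64 = 0x58.
P2: D(K, 0x02) = 0x6B; 0x6B ⊕ 0xAF = 0xC4.
P3: D(K, 0x36) = 0xA7; 0xA7 ⊕ 0x02 = 0xA5.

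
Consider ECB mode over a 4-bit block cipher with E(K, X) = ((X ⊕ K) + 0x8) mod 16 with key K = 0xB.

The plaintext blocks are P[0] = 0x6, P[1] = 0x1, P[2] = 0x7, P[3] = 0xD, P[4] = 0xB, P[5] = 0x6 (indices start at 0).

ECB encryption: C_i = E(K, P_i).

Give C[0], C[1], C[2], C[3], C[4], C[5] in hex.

C[0]: E(K, 0x6) = 0x5.
C[1]: E(K, 0x1) = 0x2.
C[2]: E(K, 0x7) = 0x4.
C[3]: E(K, 0xD) = 0xE.
C[4]: E(K, 0xB) = 0x8.
C[5]: E(K, 0x6) = 0x5.

C[0] = 0x5, C[1] = 0x2, C[2] = 0x4, C[3] = 0xE, C[4] = 0x8, C[5] = 0x5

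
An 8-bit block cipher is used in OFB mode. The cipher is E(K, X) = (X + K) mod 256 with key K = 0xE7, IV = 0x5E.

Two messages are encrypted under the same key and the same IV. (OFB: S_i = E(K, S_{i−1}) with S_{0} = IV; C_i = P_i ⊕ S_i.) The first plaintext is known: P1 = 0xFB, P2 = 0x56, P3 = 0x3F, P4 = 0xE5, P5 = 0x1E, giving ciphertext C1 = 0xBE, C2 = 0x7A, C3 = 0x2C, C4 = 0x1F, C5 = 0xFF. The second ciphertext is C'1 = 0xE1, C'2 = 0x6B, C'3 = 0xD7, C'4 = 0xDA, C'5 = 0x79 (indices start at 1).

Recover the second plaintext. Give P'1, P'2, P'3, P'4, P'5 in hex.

In OFB with a reused IV, both messages share the same keystream S_i, so C_i ⊕ C'_i = P_i ⊕ P'_i and thus P'_i = P_i ⊕ C_i ⊕ C'_i.
P'1: 0xFB ⊕ 0xBE ⊕ 0xE1 = 0xA4.
P'2: 0x56 ⊕ 0x7A ⊕ 0x6B = 0x47.
P'3: 0x3F ⊕ 0x2C ⊕ 0xD7 = 0xC4.
P'4: 0xE5 ⊕ 0x1F ⊕ 0xDA = 0x20.
P'5: 0x1E ⊕ 0xFF ⊕ 0x79 = 0x98.

P'1 = 0xA4, P'2 = 0x47, P'3 = 0xC4, P'4 = 0x20, P'5 = 0x98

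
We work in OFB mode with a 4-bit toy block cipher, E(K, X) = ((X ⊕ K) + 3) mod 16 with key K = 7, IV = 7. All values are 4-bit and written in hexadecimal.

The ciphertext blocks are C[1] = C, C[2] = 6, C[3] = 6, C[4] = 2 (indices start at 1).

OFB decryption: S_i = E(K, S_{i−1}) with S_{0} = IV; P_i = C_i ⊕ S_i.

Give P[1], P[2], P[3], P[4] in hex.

P[1]: S = E(K, 7) = 3; C ⊕ 3 = F.
P[2]: S = E(K, 3) = 7; 6 ⊕ 7 = 1.
P[3]: S = E(K, 7) = 3; 6 ⊕ 3 = 5.
P[4]: S = E(K, 3) = 7; 2 ⊕ 7 = 5.

P[1] = F, P[2] = 1, P[3] = 5, P[4] = 5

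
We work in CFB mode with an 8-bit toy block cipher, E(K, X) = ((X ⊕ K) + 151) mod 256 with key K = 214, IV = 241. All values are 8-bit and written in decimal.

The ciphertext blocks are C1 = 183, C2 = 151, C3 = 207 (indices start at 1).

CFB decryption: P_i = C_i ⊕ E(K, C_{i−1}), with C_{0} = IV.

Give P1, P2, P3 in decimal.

P1 = 9, P2 = 111, P3 = 23

P1: E(K, 241) = 190; 183 ⊕ 190 = 9.
P2: E(K, 183) = 248; 151 ⊕ 248 = 111.
P3: E(K, 151) = 216; 207 ⊕ 216 = 23.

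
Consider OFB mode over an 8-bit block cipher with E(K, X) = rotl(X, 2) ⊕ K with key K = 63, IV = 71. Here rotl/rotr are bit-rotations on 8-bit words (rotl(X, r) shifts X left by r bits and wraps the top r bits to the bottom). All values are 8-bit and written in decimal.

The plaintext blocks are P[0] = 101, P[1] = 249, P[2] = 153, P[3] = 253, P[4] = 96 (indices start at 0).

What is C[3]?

C[3] = 69

OFB encryption: S_i = E(K, S_{i−1}) with S_{−1} = IV; C_i = P_i ⊕ S_i.
C[0]: S = E(K, 71) = 34; 101 ⊕ 34 = 71.
C[1]: S = E(K, 34) = 183; 249 ⊕ 183 = 78.
C[2]: S = E(K, 183) = 225; 153 ⊕ 225 = 120.
C[3]: S = E(K, 225) = 184; 253 ⊕ 184 = 69.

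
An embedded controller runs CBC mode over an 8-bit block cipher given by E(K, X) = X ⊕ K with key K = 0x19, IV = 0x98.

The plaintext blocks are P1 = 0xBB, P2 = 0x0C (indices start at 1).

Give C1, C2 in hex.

C1 = 0x3A, C2 = 0x2F

CBC encryption: C_i = E(K, P_i ⊕ C_{i−1}), with C_{0} = IV.
C1: P1 ⊕ 0x98 = 0x23; E(K, 0x23) = 0x3A.
C2: P2 ⊕ 0x3A = 0x36; E(K, 0x36) = 0x2F.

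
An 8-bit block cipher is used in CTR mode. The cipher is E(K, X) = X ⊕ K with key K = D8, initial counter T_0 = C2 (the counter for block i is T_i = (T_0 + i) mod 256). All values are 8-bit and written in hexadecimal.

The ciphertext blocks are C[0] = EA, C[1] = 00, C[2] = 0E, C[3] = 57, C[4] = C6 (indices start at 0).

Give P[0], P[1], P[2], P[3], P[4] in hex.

CTR decryption: S_i = E(K, T_i) where T_i is the counter for block i; P_i = C_i ⊕ S_i.
P[0]: T = C2, S = E(K, T) = 1A; EA ⊕ 1A = F0.
P[1]: T = C3, S = E(K, T) = 1B; 00 ⊕ 1B = 1B.
P[2]: T = C4, S = E(K, T) = 1C; 0E ⊕ 1C = 12.
P[3]: T = C5, S = E(K, T) = 1D; 57 ⊕ 1D = 4A.
P[4]: T = C6, S = E(K, T) = 1E; C6 ⊕ 1E = D8.

P[0] = F0, P[1] = 1B, P[2] = 12, P[3] = 4A, P[4] = D8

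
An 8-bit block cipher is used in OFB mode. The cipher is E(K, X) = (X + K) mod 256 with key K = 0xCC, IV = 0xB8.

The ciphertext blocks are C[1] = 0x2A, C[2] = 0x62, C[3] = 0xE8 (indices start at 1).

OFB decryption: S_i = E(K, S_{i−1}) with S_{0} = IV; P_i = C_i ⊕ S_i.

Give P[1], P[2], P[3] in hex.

P[1] = 0xAE, P[2] = 0x32, P[3] = 0xF4

P[1]: S = E(K, 0xB8) = 0x84; 0x2A ⊕ 0x84 = 0xAE.
P[2]: S = E(K, 0x84) = 0x50; 0x62 ⊕ 0x50 = 0x32.
P[3]: S = E(K, 0x50) = 0x1C; 0xE8 ⊕ 0x1C = 0xF4.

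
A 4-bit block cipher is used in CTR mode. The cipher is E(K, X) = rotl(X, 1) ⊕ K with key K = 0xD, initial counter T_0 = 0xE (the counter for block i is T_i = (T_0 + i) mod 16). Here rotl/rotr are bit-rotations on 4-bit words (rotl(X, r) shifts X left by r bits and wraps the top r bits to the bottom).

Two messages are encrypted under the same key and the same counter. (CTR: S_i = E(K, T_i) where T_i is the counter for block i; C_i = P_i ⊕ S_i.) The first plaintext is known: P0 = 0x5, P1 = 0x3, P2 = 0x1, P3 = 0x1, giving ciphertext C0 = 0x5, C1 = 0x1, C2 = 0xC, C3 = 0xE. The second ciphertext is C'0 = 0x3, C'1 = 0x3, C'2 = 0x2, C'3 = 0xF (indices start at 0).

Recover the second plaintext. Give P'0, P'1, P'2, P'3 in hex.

In CTR with a reused counter, both messages share the same keystream S_i, so C_i ⊕ C'_i = P_i ⊕ P'_i and thus P'_i = P_i ⊕ C_i ⊕ C'_i.
P'0: 0x5 ⊕ 0x5 ⊕ 0x3 = 0x3.
P'1: 0x3 ⊕ 0x1 ⊕ 0x3 = 0x1.
P'2: 0x1 ⊕ 0xC ⊕ 0x2 = 0xF.
P'3: 0x1 ⊕ 0xE ⊕ 0xF = 0x0.

P'0 = 0x3, P'1 = 0x1, P'2 = 0xF, P'3 = 0x0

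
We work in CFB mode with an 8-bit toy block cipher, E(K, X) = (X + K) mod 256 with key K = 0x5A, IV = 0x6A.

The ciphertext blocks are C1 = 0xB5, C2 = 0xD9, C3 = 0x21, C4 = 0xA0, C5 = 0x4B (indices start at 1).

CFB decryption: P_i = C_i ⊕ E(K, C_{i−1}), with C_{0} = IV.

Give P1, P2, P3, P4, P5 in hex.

P1 = 0x71, P2 = 0xD6, P3 = 0x12, P4 = 0xDB, P5 = 0xB1

P1: E(K, 0x6A) = 0xC4; 0xB5 ⊕ 0xC4 = 0x71.
P2: E(K, 0xB5) = 0x0F; 0xD9 ⊕ 0x0F = 0xD6.
P3: E(K, 0xD9) = 0x33; 0x21 ⊕ 0x33 = 0x12.
P4: E(K, 0x21) = 0x7B; 0xA0 ⊕ 0x7B = 0xDB.
P5: E(K, 0xA0) = 0xFA; 0x4B ⊕ 0xFA = 0xB1.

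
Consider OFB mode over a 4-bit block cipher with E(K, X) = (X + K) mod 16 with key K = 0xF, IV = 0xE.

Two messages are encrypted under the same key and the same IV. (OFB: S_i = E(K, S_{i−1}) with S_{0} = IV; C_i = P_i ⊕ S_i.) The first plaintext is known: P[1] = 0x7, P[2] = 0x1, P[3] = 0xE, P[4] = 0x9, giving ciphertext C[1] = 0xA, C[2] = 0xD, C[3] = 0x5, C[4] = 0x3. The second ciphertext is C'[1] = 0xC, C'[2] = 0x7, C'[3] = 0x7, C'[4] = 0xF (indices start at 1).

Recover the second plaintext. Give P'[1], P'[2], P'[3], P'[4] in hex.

In OFB with a reused IV, both messages share the same keystream S_i, so C_i ⊕ C'_i = P_i ⊕ P'_i and thus P'_i = P_i ⊕ C_i ⊕ C'_i.
P'[1]: 0x7 ⊕ 0xA ⊕ 0xC = 0x1.
P'[2]: 0x1 ⊕ 0xD ⊕ 0x7 = 0xB.
P'[3]: 0xE ⊕ 0x5 ⊕ 0x7 = 0xC.
P'[4]: 0x9 ⊕ 0x3 ⊕ 0xF = 0x5.

P'[1] = 0x1, P'[2] = 0xB, P'[3] = 0xC, P'[4] = 0x5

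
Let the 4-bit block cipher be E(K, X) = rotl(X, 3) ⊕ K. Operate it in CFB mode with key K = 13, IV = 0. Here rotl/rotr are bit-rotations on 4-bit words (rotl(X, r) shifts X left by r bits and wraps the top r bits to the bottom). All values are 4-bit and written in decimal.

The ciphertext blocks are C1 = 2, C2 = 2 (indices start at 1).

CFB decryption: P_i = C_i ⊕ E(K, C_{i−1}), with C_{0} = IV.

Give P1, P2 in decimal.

P1: E(K, 0) = 13; 2 ⊕ 13 = 15.
P2: E(K, 2) = 12; 2 ⊕ 12 = 14.

P1 = 15, P2 = 14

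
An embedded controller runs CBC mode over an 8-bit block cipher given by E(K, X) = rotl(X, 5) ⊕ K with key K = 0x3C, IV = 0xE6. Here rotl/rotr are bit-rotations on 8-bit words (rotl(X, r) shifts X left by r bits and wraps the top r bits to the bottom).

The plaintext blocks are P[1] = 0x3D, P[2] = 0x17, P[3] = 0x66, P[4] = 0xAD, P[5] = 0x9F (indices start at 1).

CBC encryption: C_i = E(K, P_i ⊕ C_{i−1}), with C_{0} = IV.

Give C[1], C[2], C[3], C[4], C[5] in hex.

C[1] = 0x47, C[2] = 0x36, C[3] = 0x36, C[4] = 0x4F, C[5] = 0x26

C[1]: P[1] ⊕ 0xE6 = 0xDB; E(K, 0xDB) = 0x47.
C[2]: P[2] ⊕ 0x47 = 0x50; E(K, 0x50) = 0x36.
C[3]: P[3] ⊕ 0x36 = 0x50; E(K, 0x50) = 0x36.
C[4]: P[4] ⊕ 0x36 = 0x9B; E(K, 0x9B) = 0x4F.
C[5]: P[5] ⊕ 0x4F = 0xD0; E(K, 0xD0) = 0x26.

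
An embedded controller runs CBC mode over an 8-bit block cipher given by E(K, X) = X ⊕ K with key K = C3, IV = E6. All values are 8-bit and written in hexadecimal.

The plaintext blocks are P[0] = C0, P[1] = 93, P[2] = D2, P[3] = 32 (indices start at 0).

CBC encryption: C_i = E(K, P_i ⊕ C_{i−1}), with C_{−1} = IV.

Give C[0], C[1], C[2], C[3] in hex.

C[0] = E5, C[1] = B5, C[2] = A4, C[3] = 55

C[0]: P[0] ⊕ E6 = 26; E(K, 26) = E5.
C[1]: P[1] ⊕ E5 = 76; E(K, 76) = B5.
C[2]: P[2] ⊕ B5 = 67; E(K, 67) = A4.
C[3]: P[3] ⊕ A4 = 96; E(K, 96) = 55.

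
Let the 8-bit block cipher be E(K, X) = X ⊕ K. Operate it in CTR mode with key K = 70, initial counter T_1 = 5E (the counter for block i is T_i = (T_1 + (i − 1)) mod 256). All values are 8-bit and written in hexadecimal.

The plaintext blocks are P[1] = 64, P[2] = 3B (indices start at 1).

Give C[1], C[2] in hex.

CTR encryption: S_i = E(K, T_i) where T_i is the counter for block i; C_i = P_i ⊕ S_i.
C[1]: T = 5E, S = E(K, T) = 2E; 64 ⊕ 2E = 4A.
C[2]: T = 5F, S = E(K, T) = 2F; 3B ⊕ 2F = 14.

C[1] = 4A, C[2] = 14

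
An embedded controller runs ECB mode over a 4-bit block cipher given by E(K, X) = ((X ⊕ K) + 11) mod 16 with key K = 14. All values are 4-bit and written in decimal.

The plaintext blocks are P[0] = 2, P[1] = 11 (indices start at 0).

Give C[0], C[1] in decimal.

ECB encryption: C_i = E(K, P_i).
C[0]: E(K, 2) = 7.
C[1]: E(K, 11) = 0.

C[0] = 7, C[1] = 0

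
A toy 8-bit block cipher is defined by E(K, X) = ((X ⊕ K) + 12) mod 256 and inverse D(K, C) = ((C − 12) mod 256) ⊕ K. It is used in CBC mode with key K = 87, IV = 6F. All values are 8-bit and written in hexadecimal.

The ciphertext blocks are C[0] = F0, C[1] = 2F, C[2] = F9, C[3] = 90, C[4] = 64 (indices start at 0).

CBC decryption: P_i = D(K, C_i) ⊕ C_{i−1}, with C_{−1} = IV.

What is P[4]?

P[4]: D(K, 64) = D5; D5 ⊕ 90 = 45.

P[4] = 45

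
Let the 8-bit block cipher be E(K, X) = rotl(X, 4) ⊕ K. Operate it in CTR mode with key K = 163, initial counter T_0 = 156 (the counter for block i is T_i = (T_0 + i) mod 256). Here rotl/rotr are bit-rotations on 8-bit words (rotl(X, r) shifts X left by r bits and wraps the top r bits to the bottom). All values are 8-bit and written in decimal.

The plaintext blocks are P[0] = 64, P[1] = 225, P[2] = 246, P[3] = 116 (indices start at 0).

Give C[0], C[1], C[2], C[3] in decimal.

CTR encryption: S_i = E(K, T_i) where T_i is the counter for block i; C_i = P_i ⊕ S_i.
C[0]: T = 156, S = E(K, T) = 106; 64 ⊕ 106 = 42.
C[1]: T = 157, S = E(K, T) = 122; 225 ⊕ 122 = 155.
C[2]: T = 158, S = E(K, T) = 74; 246 ⊕ 74 = 188.
C[3]: T = 159, S = E(K, T) = 90; 116 ⊕ 90 = 46.

C[0] = 42, C[1] = 155, C[2] = 188, C[3] = 46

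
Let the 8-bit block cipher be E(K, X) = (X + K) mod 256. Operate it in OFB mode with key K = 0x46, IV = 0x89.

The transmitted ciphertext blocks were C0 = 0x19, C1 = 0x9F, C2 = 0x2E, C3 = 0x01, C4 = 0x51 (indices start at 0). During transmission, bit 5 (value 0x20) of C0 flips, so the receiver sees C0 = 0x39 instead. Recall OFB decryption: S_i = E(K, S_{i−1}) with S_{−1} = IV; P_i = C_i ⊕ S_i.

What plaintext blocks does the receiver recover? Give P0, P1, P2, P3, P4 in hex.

P0 = 0xF6, P1 = 0x8A, P2 = 0x75, P3 = 0xA0, P4 = 0xB6

Only C0 changed, to 0x39. In OFB, a change in C_i flips the same bit in P_i only; the keystream is unaffected. Decrypting the received ciphertext:
P0: S = E(K, 0x89) = 0xCF; 0x39 ⊕ 0xCF = 0xF6.
P1: S = E(K, 0xCF) = 0x15; 0x9F ⊕ 0x15 = 0x8A.
P2: S = E(K, 0x15) = 0x5B; 0x2E ⊕ 0x5B = 0x75.
P3: S = E(K, 0x5B) = 0xA1; 0x01 ⊕ 0xA1 = 0xA0.
P4: S = E(K, 0xA1) = 0xE7; 0x51 ⊕ 0xE7 = 0xB6.
Blocks that differ from the original plaintext: P0.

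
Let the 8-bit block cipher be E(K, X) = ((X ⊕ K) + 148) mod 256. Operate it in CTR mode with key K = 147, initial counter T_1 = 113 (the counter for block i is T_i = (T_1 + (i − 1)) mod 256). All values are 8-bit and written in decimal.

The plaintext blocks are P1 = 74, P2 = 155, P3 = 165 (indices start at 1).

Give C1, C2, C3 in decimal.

C1 = 60, C2 = 238, C3 = 209

CTR encryption: S_i = E(K, T_i) where T_i is the counter for block i; C_i = P_i ⊕ S_i.
C1: T = 113, S = E(K, T) = 118; 74 ⊕ 118 = 60.
C2: T = 114, S = E(K, T) = 117; 155 ⊕ 117 = 238.
C3: T = 115, S = E(K, T) = 116; 165 ⊕ 116 = 209.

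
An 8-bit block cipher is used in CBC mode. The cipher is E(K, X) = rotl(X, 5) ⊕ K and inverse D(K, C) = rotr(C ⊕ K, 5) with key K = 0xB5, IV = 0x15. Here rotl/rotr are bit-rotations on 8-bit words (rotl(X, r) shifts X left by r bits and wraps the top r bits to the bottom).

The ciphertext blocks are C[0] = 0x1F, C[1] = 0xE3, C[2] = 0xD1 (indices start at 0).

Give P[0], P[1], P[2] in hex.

P[0] = 0x40, P[1] = 0xAD, P[2] = 0xC0

CBC decryption: P_i = D(K, C_i) ⊕ C_{i−1}, with C_{−1} = IV.
P[0]: D(K, 0x1F) = 0x55; 0x55 ⊕ 0x15 = 0x40.
P[1]: D(K, 0xE3) = 0xB2; 0xB2 ⊕ 0x1F = 0xAD.
P[2]: D(K, 0xD1) = 0x23; 0x23 ⊕ 0xE3 = 0xC0.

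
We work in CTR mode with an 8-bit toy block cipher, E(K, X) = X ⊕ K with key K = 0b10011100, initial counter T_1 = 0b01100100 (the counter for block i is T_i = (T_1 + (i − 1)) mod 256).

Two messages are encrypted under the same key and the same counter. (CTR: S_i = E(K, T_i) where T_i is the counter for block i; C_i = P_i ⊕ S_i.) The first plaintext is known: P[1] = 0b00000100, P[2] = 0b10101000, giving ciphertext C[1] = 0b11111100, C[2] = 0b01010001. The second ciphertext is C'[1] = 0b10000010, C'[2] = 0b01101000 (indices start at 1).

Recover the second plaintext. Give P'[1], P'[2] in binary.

In CTR with a reused counter, both messages share the same keystream S_i, so C_i ⊕ C'_i = P_i ⊕ P'_i and thus P'_i = P_i ⊕ C_i ⊕ C'_i.
P'[1]: 0b00000100 ⊕ 0b11111100 ⊕ 0b10000010 = 0b01111010.
P'[2]: 0b10101000 ⊕ 0b01010001 ⊕ 0b01101000 = 0b10010001.

P'[1] = 0b01111010, P'[2] = 0b10010001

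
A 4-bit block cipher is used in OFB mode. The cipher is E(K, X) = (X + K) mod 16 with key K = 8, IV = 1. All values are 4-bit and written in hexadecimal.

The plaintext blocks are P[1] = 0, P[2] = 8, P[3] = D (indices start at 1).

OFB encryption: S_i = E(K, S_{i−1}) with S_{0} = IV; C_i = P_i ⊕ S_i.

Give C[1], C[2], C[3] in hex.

C[1]: S = E(K, 1) = 9; 0 ⊕ 9 = 9.
C[2]: S = E(K, 9) = 1; 8 ⊕ 1 = 9.
C[3]: S = E(K, 1) = 9; D ⊕ 9 = 4.

C[1] = 9, C[2] = 9, C[3] = 4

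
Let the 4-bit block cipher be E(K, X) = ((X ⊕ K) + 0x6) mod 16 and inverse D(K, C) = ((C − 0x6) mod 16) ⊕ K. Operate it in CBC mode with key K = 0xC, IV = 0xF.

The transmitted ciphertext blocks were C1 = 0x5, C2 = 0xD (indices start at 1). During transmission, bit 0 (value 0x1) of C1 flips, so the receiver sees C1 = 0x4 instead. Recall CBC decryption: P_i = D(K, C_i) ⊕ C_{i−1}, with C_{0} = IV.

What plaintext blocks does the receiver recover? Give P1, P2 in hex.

Only C1 changed, to 0x4. In CBC, a change in C_i garbles P_i and flips the same bit in P_{i+1}. Decrypting the received ciphertext:
P1: D(K, 0x4) = 0x2; 0x2 ⊕ 0xF = 0xD.
P2: D(K, 0xD) = 0xB; 0xB ⊕ 0x4 = 0xF.
Blocks that differ from the original plaintext: P1, P2.

P1 = 0xD, P2 = 0xF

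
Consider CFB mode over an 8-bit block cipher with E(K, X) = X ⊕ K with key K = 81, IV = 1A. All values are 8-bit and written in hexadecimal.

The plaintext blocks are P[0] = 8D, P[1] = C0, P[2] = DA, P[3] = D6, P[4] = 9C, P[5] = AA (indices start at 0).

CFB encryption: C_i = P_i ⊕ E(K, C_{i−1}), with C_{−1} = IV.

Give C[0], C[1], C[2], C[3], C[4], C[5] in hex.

C[0] = 16, C[1] = 57, C[2] = 0C, C[3] = 5B, C[4] = 46, C[5] = 6D

C[0]: E(K, 1A) = 9B; 8D ⊕ 9B = 16.
C[1]: E(K, 16) = 97; C0 ⊕ 97 = 57.
C[2]: E(K, 57) = D6; DA ⊕ D6 = 0C.
C[3]: E(K, 0C) = 8D; D6 ⊕ 8D = 5B.
C[4]: E(K, 5B) = DA; 9C ⊕ DA = 46.
C[5]: E(K, 46) = C7; AA ⊕ C7 = 6D.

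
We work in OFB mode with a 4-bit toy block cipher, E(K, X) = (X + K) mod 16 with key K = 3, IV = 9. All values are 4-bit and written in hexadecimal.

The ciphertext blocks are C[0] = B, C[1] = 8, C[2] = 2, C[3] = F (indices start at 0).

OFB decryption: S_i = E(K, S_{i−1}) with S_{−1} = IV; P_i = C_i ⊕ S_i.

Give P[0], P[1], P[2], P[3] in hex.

P[0]: S = E(K, 9) = C; B ⊕ C = 7.
P[1]: S = E(K, C) = F; 8 ⊕ F = 7.
P[2]: S = E(K, F) = 2; 2 ⊕ 2 = 0.
P[3]: S = E(K, 2) = 5; F ⊕ 5 = A.

P[0] = 7, P[1] = 7, P[2] = 0, P[3] = A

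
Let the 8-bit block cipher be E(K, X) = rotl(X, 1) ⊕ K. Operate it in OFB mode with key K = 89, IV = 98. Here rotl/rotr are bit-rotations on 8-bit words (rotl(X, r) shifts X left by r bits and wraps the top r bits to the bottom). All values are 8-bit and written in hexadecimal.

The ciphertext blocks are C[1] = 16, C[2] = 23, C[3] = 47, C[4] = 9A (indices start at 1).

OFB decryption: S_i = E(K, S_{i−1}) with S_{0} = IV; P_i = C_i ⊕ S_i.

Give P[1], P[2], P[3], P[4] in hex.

P[1]: S = E(K, 98) = B8; 16 ⊕ B8 = AE.
P[2]: S = E(K, B8) = F8; 23 ⊕ F8 = DB.
P[3]: S = E(K, F8) = 78; 47 ⊕ 78 = 3F.
P[4]: S = E(K, 78) = 79; 9A ⊕ 79 = E3.

P[1] = AE, P[2] = DB, P[3] = 3F, P[4] = E3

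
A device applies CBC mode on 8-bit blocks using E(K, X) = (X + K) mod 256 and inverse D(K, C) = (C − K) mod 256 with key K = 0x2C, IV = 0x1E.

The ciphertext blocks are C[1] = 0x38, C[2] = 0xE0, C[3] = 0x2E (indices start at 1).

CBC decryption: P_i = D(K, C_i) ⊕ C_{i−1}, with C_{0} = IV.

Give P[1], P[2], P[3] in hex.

P[1]: D(K, 0x38) = 0x0C; 0x0C ⊕ 0x1E = 0x12.
P[2]: D(K, 0xE0) = 0xB4; 0xB4 ⊕ 0x38 = 0x8C.
P[3]: D(K, 0x2E) = 0x02; 0x02 ⊕ 0xE0 = 0xE2.

P[1] = 0x12, P[2] = 0x8C, P[3] = 0xE2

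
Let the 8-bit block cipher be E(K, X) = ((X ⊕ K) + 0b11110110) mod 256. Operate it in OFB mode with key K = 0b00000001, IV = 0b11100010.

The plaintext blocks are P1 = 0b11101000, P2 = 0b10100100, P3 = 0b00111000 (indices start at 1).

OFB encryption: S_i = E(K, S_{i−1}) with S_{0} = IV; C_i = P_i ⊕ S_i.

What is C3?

C3 = 0b11111101

C1: S = E(K, 0b11100010) = 0b11011001; 0b11101000 ⊕ 0b11011001 = 0b00110001.
C2: S = E(K, 0b11011001) = 0b11001110; 0b10100100 ⊕ 0b11001110 = 0b01101010.
C3: S = E(K, 0b11001110) = 0b11000101; 0b00111000 ⊕ 0b11000101 = 0b11111101.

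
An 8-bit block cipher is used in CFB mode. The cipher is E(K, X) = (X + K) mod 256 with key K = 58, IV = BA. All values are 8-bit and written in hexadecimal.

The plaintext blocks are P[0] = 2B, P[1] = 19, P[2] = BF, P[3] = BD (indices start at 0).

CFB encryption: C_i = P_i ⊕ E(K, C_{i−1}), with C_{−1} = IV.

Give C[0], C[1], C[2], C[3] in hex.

C[0]: E(K, BA) = 12; 2B ⊕ 12 = 39.
C[1]: E(K, 39) = 91; 19 ⊕ 91 = 88.
C[2]: E(K, 88) = E0; BF ⊕ E0 = 5F.
C[3]: E(K, 5F) = B7; BD ⊕ B7 = 0A.

C[0] = 39, C[1] = 88, C[2] = 5F, C[3] = 0A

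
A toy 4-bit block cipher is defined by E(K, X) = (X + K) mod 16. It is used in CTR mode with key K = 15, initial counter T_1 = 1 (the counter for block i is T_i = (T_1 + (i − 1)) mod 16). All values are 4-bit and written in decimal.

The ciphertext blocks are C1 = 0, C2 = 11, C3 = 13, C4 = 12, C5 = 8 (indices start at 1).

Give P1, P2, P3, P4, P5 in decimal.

CTR decryption: S_i = E(K, T_i) where T_i is the counter for block i; P_i = C_i ⊕ S_i.
P1: T = 1, S = E(K, T) = 0; 0 ⊕ 0 = 0.
P2: T = 2, S = E(K, T) = 1; 11 ⊕ 1 = 10.
P3: T = 3, S = E(K, T) = 2; 13 ⊕ 2 = 15.
P4: T = 4, S = E(K, T) = 3; 12 ⊕ 3 = 15.
P5: T = 5, S = E(K, T) = 4; 8 ⊕ 4 = 12.

P1 = 0, P2 = 10, P3 = 15, P4 = 15, P5 = 12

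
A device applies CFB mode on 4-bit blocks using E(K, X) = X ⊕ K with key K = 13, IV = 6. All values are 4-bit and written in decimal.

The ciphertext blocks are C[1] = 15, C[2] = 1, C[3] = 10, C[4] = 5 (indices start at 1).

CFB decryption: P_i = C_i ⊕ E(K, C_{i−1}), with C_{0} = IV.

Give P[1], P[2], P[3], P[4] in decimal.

P[1]: E(K, 6) = 11; 15 ⊕ 11 = 4.
P[2]: E(K, 15) = 2; 1 ⊕ 2 = 3.
P[3]: E(K, 1) = 12; 10 ⊕ 12 = 6.
P[4]: E(K, 10) = 7; 5 ⊕ 7 = 2.

P[1] = 4, P[2] = 3, P[3] = 6, P[4] = 2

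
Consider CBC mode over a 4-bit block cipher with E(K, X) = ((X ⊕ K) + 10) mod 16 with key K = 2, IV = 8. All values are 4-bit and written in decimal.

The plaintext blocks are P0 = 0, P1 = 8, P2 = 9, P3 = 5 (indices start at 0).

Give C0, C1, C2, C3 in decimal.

CBC encryption: C_i = E(K, P_i ⊕ C_{i−1}), with C_{−1} = IV.
C0: P0 ⊕ 8 = 8; E(K, 8) = 4.
C1: P1 ⊕ 4 = 12; E(K, 12) = 8.
C2: P2 ⊕ 8 = 1; E(K, 1) = 13.
C3: P3 ⊕ 13 = 8; E(K, 8) = 4.

C0 = 4, C1 = 8, C2 = 13, C3 = 4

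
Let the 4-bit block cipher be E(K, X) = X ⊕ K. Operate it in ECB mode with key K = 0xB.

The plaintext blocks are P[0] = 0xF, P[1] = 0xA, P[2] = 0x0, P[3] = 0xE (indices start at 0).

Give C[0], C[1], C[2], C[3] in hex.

C[0] = 0x4, C[1] = 0x1, C[2] = 0xB, C[3] = 0x5

ECB encryption: C_i = E(K, P_i).
C[0]: E(K, 0xF) = 0x4.
C[1]: E(K, 0xA) = 0x1.
C[2]: E(K, 0x0) = 0xB.
C[3]: E(K, 0xE) = 0x5.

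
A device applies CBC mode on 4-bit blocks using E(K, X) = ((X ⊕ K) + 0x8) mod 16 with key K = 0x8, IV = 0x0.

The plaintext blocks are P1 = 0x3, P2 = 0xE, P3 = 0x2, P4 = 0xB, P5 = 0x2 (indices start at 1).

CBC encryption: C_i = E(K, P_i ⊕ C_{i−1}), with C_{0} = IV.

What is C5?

C5 = 0x6

C1: P1 ⊕ 0x0 = 0x3; E(K, 0x3) = 0x3.
C2: P2 ⊕ 0x3 = 0xD; E(K, 0xD) = 0xD.
C3: P3 ⊕ 0xD = 0xF; E(K, 0xF) = 0xF.
C4: P4 ⊕ 0xF = 0x4; E(K, 0x4) = 0x4.
C5: P5 ⊕ 0x4 = 0x6; E(K, 0x6) = 0x6.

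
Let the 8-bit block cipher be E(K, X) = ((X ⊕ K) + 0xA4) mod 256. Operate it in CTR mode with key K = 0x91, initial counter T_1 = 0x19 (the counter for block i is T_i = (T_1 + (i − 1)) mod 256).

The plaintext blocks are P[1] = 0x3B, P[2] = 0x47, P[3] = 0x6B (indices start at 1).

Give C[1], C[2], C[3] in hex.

C[1] = 0x17, C[2] = 0x68, C[3] = 0x45

CTR encryption: S_i = E(K, T_i) where T_i is the counter for block i; C_i = P_i ⊕ S_i.
C[1]: T = 0x19, S = E(K, T) = 0x2C; 0x3B ⊕ 0x2C = 0x17.
C[2]: T = 0x1A, S = E(K, T) = 0x2F; 0x47 ⊕ 0x2F = 0x68.
C[3]: T = 0x1B, S = E(K, T) = 0x2E; 0x6B ⊕ 0x2E = 0x45.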